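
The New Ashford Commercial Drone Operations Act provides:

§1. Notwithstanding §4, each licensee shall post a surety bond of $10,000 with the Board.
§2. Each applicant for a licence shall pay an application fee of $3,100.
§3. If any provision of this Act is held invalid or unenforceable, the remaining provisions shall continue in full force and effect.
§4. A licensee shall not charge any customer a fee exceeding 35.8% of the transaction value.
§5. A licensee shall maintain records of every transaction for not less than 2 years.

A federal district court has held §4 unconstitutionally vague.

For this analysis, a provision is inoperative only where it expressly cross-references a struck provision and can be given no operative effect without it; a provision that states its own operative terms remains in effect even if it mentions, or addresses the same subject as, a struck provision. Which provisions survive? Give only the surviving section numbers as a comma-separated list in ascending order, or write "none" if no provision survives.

1, 2, 3, 5

§4 is struck. Although §1 refers to §4, its operative terms do not depend on §4, so it remains in effect. No other provision's operative terms depend on §4. §3 is a severability clause and preserves every provision that can still be given independent effect. The provisions still in force are §1, §2, §3, and §5.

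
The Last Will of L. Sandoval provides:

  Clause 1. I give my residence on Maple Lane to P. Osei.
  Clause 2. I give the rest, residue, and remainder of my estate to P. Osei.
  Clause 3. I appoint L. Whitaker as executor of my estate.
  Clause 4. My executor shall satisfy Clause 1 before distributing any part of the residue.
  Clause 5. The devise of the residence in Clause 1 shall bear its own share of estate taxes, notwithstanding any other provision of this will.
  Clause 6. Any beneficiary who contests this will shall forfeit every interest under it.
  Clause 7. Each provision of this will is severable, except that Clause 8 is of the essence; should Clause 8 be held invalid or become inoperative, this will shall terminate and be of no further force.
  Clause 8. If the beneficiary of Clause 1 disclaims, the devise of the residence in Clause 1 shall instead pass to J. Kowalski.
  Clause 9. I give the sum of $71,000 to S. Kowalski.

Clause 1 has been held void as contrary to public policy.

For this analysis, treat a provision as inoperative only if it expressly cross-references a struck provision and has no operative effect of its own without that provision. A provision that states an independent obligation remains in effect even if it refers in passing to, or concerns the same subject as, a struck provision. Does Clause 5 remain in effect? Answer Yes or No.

No

Clause 1 is struck. Clause 4 operates only by reference to Clause 1, so it falls with Clause 1. Clause 5 operates only by reference to Clause 1, so it falls with Clause 1. Clause 8 merely fixes the alternative disposition for Clause 1; with Clause 1 gone it has nothing to operate on and falls away. Clause 7 makes Clause 8 an essential term, and Clause 8 has been rendered inoperative by the cascade; under Clause 7, the entire will is therefore void. No provision of the will survives. Clause 5 is among the inoperative provisions, so the answer is no.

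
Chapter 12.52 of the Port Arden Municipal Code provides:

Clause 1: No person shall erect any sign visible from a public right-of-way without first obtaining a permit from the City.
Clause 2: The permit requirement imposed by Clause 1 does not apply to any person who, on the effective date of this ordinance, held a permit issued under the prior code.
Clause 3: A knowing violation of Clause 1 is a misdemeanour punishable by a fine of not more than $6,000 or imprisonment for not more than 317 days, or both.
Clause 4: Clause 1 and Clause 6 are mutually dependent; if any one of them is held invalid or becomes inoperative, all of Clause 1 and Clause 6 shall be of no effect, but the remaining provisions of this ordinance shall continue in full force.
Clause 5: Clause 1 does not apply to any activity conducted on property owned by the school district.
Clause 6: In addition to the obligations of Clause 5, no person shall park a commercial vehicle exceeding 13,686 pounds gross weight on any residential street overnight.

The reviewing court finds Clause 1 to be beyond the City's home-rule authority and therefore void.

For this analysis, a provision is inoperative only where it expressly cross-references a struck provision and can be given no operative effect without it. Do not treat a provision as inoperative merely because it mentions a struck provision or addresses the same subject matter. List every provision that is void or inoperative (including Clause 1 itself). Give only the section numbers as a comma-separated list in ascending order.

Clause 1 is struck. The only function of Clause 2 is the grandfather exemption from Clause 1, so it cannot stand once Clause 1 is removed. Clause 3 has no operative effect of its own apart from Clause 1 and is therefore inoperative. The only function of Clause 5 is the public-property exemption from Clause 1, so it cannot stand once Clause 1 is removed. Clause 4 declares Clause 1 and Clause 6 mutually dependent; since one of them has fallen, all of them are of no effect. That brings down Clause 6 as well. The remainder continues in force under Clause 4. Only Clause 4 remains in effect.

1, 2, 3, 5, 6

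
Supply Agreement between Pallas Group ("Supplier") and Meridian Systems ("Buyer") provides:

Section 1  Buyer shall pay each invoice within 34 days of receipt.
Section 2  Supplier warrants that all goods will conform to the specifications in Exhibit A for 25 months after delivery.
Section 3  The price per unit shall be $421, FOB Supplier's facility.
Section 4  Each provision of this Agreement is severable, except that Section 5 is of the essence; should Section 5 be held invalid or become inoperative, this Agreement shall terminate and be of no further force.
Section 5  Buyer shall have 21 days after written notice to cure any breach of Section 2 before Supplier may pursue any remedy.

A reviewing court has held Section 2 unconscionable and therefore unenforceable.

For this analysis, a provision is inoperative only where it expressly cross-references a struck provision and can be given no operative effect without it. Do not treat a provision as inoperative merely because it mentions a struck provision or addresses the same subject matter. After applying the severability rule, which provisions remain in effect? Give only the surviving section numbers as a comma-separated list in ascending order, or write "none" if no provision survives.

Section 2 is struck. The only function of Section 5 is the cure period for breach of Section 2, so it cannot stand once Section 2 is removed. Section 4 makes Section 5 an essential term, and Section 5 has been rendered inoperative by the cascade; under Section 4, the entire Agreement is therefore void. No provision of the Agreement survives.

none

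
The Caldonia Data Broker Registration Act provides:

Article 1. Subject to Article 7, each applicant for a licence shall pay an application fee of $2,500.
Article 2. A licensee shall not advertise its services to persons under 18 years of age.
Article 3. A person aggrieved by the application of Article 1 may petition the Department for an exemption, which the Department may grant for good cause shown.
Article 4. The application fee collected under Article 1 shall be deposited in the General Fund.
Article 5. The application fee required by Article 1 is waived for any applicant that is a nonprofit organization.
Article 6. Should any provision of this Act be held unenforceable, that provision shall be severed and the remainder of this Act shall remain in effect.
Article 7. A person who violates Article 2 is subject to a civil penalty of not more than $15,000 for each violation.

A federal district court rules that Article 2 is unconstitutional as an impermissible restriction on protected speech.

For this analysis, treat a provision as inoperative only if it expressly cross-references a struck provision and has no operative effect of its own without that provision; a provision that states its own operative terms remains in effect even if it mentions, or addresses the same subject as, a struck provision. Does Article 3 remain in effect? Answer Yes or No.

Article 2 is struck. Article 7 merely fixes the civil penalty for violating Article 2; with Article 2 gone it has nothing to operate on and falls away. Article 1 mentions Article 7 but its own obligation stands independently of Article 7, so Article 1 is not affected. Under the severability clause in Article 6, the remaining provisions continue in force. That leaves Article 1, Article 3, Article 4, Article 5, and Article 6 in effect. Article 3 is among the surviving provisions, so the answer is yes.

Yes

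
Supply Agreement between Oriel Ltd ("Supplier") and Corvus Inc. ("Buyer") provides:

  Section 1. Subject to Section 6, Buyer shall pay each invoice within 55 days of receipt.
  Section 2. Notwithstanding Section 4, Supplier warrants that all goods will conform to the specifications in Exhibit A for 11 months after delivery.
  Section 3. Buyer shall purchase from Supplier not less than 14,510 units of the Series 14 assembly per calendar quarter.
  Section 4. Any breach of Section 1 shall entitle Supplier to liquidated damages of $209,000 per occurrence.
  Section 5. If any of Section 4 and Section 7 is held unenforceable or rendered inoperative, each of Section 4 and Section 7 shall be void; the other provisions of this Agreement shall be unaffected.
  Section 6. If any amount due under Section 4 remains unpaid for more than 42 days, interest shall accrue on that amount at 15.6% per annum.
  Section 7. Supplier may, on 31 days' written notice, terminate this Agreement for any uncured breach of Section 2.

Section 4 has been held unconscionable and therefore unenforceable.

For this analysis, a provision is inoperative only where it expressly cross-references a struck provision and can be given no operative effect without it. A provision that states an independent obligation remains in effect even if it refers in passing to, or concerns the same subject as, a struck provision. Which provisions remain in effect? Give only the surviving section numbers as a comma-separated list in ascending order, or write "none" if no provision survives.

Section 4 is struck. Section 6 does nothing except set the default interest on the liquidated-damages amount by reference to Section 4; with Section 4 gone it has no independent effect and is inoperative. Section 1 mentions Section 6 but its own obligation stands independently of Section 6, so Section 1 is not affected. Although Section 2 refers to Section 4, its operative terms do not depend on Section 4, so it remains in effect. Section 5 declares Section 4 and Section 7 mutually dependent; since one of them has fallen, all of them are of no effect. That brings down Section 7 as well. The remainder continues in force under Section 5. The provisions still in force are Section 1, Section 2, Section 3, and Section 5.

1, 2, 3, 5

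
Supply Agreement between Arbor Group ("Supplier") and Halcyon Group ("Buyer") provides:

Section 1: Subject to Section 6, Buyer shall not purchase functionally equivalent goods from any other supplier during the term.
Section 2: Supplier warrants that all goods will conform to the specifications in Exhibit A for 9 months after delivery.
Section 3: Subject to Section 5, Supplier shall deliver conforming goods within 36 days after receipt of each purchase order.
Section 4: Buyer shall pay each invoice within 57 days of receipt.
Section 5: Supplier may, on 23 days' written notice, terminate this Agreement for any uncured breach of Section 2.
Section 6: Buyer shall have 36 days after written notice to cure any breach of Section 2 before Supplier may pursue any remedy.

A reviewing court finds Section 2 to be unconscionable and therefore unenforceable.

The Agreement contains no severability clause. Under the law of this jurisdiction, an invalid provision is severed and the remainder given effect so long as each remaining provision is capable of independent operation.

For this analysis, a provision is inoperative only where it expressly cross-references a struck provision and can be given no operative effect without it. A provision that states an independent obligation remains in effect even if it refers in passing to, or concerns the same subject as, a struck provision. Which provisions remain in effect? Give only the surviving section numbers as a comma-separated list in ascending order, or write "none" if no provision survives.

1, 3, 4

Section 2 is struck. The only function of Section 5 is the termination right for breach of Section 2, so it cannot stand once Section 2 is removed. Section 6 merely fixes the cure period for breach of Section 2; with Section 2 gone it has nothing to operate on and falls away. Section 1 mentions Section 6 but its own obligation stands independently of Section 6, so Section 1 is not affected. Although Section 3 refers to Section 5, its operative terms do not depend on Section 5, so it remains in effect. With no severability clause, the stated default rule severs what cannot stand and enforces each remaining provision that can operate on its own. That leaves Section 1, Section 3, and Section 4 in effect.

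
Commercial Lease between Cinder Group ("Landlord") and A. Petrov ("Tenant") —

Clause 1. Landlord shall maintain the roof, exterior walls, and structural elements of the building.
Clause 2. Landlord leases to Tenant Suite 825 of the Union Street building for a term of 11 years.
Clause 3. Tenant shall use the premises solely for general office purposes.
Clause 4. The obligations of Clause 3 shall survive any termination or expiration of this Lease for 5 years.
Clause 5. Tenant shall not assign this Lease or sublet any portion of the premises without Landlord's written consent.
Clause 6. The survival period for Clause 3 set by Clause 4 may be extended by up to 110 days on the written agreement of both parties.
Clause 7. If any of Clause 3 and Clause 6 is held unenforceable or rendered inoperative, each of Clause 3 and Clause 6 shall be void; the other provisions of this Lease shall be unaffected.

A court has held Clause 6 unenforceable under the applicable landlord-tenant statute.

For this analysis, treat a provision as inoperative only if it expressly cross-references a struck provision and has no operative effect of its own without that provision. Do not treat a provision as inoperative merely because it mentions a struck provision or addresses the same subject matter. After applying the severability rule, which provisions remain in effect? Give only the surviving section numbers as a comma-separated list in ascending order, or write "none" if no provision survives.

1, 2, 5, 7

Clause 6 is struck. No other provision's operative terms depend on Clause 6. Clause 7 declares Clause 3 and Clause 6 mutually dependent; since one of them has fallen, all of them are of no effect. That brings down Clause 3 as well. Clause 4 in turn depends solely on a provision now struck and likewise falls. The remainder continues in force under Clause 7. Clause 1, Clause 2, Clause 5, and Clause 7 remain in effect.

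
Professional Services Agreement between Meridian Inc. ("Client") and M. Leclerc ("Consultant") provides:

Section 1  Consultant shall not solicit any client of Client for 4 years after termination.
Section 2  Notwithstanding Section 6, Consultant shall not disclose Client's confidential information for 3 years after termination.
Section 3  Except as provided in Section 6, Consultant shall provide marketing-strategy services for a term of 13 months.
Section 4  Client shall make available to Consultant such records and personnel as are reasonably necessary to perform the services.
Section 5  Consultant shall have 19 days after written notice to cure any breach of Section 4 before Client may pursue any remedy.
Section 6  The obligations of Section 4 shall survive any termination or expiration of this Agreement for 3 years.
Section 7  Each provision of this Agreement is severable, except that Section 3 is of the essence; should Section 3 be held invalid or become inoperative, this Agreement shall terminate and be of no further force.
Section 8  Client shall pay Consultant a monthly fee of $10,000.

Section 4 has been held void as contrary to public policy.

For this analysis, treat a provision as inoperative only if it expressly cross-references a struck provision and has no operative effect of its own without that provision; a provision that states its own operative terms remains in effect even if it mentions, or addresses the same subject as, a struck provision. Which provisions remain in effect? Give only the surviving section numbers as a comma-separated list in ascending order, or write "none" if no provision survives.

1, 2, 3, 7, 8

Section 4 is struck. Section 5 merely fixes the cure period for breach of Section 4; with Section 4 gone it has nothing to operate on and falls away. The only function of Section 6 is the survival period for Section 4, so it cannot stand once Section 4 is removed. Although Section 2 refers to Section 6, its operative terms do not depend on Section 6, so it remains in effect. Section 3 mentions Section 6 but its own obligation stands independently of Section 6, so Section 3 is not affected. Section 7 makes Section 3 an essential term, but Section 3 is unaffected, so the severability proviso in Section 7 preserves the remaining provisions. The provisions still in force are Section 1, Section 2, Section 3, Section 7, and Section 8.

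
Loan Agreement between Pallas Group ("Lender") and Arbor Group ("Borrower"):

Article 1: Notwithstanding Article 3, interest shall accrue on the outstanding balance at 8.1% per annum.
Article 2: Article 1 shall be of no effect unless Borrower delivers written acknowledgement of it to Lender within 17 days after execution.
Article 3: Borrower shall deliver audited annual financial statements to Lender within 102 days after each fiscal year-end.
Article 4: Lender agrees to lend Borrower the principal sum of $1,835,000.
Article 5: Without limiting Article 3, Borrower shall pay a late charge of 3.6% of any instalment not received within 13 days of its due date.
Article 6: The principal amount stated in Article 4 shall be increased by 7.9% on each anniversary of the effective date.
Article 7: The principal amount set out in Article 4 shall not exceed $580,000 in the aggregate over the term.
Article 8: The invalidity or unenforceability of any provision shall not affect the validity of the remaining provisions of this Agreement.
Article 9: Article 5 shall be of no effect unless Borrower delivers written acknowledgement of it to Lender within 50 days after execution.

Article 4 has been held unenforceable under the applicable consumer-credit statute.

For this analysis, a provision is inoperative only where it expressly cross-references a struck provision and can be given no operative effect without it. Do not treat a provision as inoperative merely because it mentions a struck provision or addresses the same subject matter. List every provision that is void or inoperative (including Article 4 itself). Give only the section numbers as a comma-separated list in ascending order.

4, 6, 7

Article 4 is struck. Article 6 operates only by reference to Article 4, so it falls with Article 4. Article 7 does nothing except set the aggregate cap on the principal amount by reference to Article 4; with Article 4 gone it has no independent effect and is inoperative. Under the severability clause in Article 8, the remaining provisions continue in force. That leaves Article 1, Article 2, Article 3, Article 5, Article 8, and Article 9 in effect.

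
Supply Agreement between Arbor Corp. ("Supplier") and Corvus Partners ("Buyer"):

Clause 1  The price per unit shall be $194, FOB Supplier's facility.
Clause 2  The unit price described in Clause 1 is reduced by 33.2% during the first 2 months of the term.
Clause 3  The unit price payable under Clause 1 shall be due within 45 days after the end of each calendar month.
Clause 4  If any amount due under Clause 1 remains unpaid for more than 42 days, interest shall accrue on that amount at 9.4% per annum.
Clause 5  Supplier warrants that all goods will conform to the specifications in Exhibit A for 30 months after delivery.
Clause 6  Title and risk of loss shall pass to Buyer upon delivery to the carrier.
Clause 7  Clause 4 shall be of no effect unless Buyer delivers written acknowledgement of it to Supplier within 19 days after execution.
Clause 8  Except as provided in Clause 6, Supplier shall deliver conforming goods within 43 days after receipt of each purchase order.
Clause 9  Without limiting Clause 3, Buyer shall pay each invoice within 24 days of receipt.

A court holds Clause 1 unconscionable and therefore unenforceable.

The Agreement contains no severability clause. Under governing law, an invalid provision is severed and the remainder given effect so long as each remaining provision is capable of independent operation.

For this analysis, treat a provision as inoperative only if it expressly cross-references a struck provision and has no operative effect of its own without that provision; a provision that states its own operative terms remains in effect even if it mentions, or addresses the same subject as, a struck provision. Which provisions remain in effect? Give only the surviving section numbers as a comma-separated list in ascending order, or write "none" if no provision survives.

5, 6, 8, 9

Clause 1 is struck. Clause 2 does nothing except set the introductory reduction to the unit price by reference to Clause 1; with Clause 1 gone it has no independent effect and is inoperative. The whole of Clause 3 is the payment deadline for the unit price, defined by reference to Clause 1, so Clause 3 cannot stand once Clause 1 is removed. Clause 4 does nothing except set the default interest on the unit price by reference to Clause 1; with Clause 1 gone it has no independent effect and is inoperative. Clause 7 has no operative effect of its own apart from Clause 4 and is therefore inoperative. Although Clause 9 refers to Clause 3, its operative terms do not depend on Clause 3, so it remains in effect. With no severability clause, the stated default rule severs what cannot stand and enforces each remaining provision that can operate on its own. That leaves Clause 5, Clause 6, Clause 8, and Clause 9 in effect.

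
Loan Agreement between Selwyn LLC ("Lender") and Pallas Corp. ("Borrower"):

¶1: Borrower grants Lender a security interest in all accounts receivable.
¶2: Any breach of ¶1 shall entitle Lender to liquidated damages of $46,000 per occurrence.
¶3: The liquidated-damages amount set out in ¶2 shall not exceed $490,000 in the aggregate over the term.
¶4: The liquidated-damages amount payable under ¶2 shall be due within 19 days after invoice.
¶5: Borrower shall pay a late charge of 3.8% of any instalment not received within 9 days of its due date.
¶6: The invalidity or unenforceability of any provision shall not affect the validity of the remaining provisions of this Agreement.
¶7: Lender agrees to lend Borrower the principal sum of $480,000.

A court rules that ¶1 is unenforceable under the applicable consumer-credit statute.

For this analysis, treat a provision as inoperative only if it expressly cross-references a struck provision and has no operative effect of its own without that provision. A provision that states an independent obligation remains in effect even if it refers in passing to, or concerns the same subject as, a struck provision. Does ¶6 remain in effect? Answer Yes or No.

¶1 is struck. The whole of ¶2 is the liquidated-damages amount, defined by reference to ¶1, so ¶2 cannot stand once ¶1 is removed. ¶3 has no operative effect of its own apart from ¶2 and is therefore inoperative. The whole of ¶4 is the payment deadline for the liquidated-damages amount, defined by reference to ¶2, so ¶4 cannot stand once ¶2 is removed. ¶6 is a severability clause and preserves every provision that can still be given independent effect. ¶5, ¶6, and ¶7 remain in effect. ¶6 is among the surviving provisions, so the answer is yes.

Yes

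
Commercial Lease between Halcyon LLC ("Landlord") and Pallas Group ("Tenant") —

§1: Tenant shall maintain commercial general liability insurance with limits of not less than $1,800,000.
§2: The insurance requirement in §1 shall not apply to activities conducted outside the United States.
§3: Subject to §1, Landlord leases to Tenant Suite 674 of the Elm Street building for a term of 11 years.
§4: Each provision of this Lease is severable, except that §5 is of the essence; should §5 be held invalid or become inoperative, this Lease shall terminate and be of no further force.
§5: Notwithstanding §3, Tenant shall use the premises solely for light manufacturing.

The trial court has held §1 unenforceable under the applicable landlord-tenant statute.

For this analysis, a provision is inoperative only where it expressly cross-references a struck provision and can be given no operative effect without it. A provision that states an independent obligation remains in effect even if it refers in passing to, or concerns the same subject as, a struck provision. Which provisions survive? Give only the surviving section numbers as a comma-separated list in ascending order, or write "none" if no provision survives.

3, 4, 5

§1 is struck. §2 has no operative effect of its own apart from §1 and is therefore inoperative. §3 mentions §1 but its own obligation stands independently of §1, so §3 is not affected. §4 makes §5 an essential term, but §5 is unaffected, so the severability proviso in §4 preserves the remaining provisions. That leaves §3, §4, and §5 in effect.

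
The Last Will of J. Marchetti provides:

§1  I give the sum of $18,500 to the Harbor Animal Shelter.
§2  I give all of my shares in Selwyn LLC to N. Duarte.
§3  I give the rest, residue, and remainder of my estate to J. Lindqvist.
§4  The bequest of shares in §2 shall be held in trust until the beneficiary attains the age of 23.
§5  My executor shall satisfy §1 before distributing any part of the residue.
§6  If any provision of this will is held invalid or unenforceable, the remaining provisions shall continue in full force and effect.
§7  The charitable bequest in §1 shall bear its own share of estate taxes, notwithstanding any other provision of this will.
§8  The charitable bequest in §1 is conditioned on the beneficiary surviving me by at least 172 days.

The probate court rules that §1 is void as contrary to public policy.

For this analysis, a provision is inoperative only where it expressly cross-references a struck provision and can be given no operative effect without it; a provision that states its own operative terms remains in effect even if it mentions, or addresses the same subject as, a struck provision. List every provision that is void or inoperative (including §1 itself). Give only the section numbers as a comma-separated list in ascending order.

1, 5, 7, 8

§1 is struck. The only function of §5 is the priority direction for §1, so it cannot stand once §1 is removed. §7 has no operative effect of its own apart from §1 and is therefore inoperative. §8 has no operative effect of its own apart from §1 and is therefore inoperative. §6 is a severability clause and preserves every provision that can still be given independent effect. That leaves §2, §3, §4, and §6 in effect.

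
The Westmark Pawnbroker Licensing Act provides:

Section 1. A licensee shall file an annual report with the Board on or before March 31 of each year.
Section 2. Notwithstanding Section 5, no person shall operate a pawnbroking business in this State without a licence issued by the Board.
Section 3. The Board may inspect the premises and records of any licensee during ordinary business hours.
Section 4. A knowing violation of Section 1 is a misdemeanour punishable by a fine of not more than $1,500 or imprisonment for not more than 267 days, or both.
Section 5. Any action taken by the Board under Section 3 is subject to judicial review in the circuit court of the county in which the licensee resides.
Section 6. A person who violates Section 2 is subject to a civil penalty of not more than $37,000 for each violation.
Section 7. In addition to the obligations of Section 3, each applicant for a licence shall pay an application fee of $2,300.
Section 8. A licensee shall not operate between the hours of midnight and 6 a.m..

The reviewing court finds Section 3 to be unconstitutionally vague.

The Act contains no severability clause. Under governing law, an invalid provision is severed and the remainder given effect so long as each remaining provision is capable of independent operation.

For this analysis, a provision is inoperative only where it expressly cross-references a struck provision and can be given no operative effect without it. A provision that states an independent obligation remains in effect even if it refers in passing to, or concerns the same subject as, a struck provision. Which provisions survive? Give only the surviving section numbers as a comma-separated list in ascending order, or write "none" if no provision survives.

Section 3 is struck. Section 5 merely fixes the judicial-review right for Section 3; with Section 3 gone it has nothing to operate on and falls away. Section 7 mentions Section 3 but its own obligation stands independently of Section 3, so Section 7 is not affected. Although Section 2 refers to Section 5, its operative terms do not depend on Section 5, so it remains in effect. Under the stated default rule, only provisions that cannot operate independently fall away; the rest are enforced. The provisions still in force are Section 1, Section 2, Section 4, Section 6, Section 7, and Section 8.

1, 2, 4, 6, 7, 8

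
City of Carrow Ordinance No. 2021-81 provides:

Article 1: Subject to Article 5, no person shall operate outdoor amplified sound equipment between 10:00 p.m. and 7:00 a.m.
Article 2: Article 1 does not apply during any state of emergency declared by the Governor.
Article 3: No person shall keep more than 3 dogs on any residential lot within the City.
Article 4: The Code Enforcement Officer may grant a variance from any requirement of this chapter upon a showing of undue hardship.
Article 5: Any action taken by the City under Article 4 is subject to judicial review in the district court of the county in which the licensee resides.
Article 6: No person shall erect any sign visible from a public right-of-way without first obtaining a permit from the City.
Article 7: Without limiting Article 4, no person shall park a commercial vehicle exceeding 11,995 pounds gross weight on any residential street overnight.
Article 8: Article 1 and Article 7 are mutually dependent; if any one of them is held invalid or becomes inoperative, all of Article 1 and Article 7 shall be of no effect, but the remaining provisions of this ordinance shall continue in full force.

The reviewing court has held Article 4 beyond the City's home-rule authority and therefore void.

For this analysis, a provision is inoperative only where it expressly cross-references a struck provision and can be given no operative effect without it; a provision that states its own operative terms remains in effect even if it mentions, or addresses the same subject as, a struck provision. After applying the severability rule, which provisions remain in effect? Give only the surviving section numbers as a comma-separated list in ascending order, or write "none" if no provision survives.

1, 2, 3, 6, 7, 8

Article 4 is struck. The only function of Article 5 is the judicial-review right for Article 4, so it cannot stand once Article 4 is removed. Article 1 mentions Article 5 but its own obligation stands independently of Article 5, so Article 1 is not affected. Article 7 mentions Article 4 but its own obligation stands independently of Article 4, so Article 7 is not affected. Article 8 ties Article 1 and Article 7 together, but none of those is affected here; the remaining provisions continue in force under Article 8. Article 1, Article 2, Article 3, Article 6, Article 7, and Article 8 remain in effect.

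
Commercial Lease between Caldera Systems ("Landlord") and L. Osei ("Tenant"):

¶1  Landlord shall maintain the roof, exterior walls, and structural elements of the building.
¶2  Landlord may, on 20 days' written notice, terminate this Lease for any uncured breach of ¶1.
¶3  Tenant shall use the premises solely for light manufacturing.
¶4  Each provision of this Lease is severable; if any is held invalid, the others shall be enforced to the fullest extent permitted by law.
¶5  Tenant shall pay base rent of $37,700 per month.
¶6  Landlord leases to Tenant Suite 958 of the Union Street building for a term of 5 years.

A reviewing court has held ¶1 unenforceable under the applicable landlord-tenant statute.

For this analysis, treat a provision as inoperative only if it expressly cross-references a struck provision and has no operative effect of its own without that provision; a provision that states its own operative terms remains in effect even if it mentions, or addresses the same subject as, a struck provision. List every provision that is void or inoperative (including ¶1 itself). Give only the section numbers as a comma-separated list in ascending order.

¶1 is struck. The only function of ¶2 is the termination right for breach of ¶1, so it cannot stand once ¶1 is removed. Under the severability clause in ¶4, the remaining provisions continue in force. The provisions still in force are ¶3, ¶4, ¶5, and ¶6.

1, 2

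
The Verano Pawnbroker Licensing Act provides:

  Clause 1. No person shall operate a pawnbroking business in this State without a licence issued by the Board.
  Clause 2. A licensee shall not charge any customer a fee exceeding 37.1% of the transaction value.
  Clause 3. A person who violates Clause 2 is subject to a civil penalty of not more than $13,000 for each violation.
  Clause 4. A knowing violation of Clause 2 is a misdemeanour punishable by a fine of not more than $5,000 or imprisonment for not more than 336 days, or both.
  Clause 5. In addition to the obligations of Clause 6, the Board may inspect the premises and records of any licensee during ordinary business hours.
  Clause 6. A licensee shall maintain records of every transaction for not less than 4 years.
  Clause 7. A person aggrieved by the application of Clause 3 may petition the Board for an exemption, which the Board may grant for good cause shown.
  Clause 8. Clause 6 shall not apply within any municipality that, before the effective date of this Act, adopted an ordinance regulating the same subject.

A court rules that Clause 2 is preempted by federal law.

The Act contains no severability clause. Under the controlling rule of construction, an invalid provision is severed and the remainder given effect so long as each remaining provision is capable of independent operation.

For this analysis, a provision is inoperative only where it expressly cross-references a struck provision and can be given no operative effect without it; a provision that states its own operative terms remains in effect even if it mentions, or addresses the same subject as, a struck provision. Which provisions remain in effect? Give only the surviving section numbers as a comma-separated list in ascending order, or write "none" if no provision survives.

Clause 2 is struck. Clause 3 operates only by reference to Clause 2, so it falls with Clause 2. Clause 4 operates only by reference to Clause 2, so it falls with Clause 2. Clause 7 merely fixes the exemption procedure for Clause 3; with Clause 3 gone it has nothing to operate on and falls away. With no severability clause, the stated default rule severs what cannot stand and enforces each remaining provision that can operate on its own. The provisions still in force are Clause 1, Clause 5, Clause 6, and Clause 8.

1, 5, 6, 8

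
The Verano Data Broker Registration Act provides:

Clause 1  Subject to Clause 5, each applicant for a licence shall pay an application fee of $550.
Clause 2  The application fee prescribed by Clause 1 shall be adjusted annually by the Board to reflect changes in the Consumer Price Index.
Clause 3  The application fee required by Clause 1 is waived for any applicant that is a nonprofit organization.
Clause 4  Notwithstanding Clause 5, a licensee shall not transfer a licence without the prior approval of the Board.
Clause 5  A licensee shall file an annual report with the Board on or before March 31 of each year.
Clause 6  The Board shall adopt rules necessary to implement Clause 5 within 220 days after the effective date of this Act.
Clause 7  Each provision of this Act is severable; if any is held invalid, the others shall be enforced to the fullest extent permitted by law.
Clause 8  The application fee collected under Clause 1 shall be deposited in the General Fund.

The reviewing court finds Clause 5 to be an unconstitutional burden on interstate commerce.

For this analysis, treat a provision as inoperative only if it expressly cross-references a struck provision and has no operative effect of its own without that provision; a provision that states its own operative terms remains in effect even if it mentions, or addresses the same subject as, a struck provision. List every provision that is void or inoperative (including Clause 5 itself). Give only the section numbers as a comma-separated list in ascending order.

5, 6

Clause 5 is struck. Clause 6 has no operative effect of its own apart from Clause 5 and is therefore inoperative. Although Clause 1 refers to Clause 5, its operative terms do not depend on Clause 5, so it remains in effect. Although Clause 4 refers to Clause 5, its operative terms do not depend on Clause 5, so it remains in effect. Under the severability clause in Clause 7, the remaining provisions continue in force. That leaves Clause 1, Clause 2, Clause 3, Clause 4, Clause 7, and Clause 8 in effect.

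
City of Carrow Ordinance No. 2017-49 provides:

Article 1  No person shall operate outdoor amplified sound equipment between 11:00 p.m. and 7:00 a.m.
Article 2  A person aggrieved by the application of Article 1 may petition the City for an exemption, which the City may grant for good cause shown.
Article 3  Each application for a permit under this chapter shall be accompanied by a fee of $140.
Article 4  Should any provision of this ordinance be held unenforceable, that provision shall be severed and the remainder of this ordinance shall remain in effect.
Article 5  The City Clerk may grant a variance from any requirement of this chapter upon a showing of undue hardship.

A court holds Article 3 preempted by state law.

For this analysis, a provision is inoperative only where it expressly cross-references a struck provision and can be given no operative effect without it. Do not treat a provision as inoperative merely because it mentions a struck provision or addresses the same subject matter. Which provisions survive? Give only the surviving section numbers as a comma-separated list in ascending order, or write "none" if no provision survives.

Article 3 is struck. No other provision's operative terms depend on Article 3. Under the severability clause in Article 4, the remaining provisions continue in force. Article 1, Article 2, Article 4, and Article 5 remain in effect.

1, 2, 4, 5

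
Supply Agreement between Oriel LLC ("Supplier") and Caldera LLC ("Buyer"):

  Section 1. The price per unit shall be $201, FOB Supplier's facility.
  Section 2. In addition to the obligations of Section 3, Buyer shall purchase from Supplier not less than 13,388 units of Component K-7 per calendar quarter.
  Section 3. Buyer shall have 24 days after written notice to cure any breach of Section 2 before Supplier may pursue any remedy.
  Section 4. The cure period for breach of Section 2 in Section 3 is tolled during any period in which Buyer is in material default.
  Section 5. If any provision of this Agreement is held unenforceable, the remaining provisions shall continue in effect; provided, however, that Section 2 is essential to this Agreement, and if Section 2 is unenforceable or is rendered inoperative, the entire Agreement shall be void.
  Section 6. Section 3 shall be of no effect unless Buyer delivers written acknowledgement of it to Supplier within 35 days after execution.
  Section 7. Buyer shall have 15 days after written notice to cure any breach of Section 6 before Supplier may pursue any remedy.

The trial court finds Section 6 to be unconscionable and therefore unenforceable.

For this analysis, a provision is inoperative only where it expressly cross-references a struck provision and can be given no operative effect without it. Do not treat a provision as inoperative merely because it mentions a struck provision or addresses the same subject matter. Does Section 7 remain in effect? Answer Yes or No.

No

Section 6 is struck. Section 7 operates only by reference to Section 6, so it falls with Section 6. Section 5 makes Section 2 an essential term, but Section 2 is unaffected, so the severability proviso in Section 5 preserves the remaining provisions. That leaves Section 1, Section 2, Section 3, Section 4, and Section 5 in effect. Section 7 is among the inoperative provisions, so the answer is no.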